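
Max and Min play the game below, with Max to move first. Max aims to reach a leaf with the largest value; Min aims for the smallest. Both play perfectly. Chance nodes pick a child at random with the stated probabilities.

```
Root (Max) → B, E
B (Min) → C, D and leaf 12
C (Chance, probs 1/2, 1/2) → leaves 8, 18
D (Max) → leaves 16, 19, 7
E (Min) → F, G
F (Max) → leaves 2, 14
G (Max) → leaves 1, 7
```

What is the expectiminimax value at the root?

C (Chance): 1/2·8 + 1/2·18 = 13
D (Max): max(16, 19, 7) = 19
B (Min): min(13, 19, 12) = 12
F (Max): max(2, 14) = 14
G (Max): max(1, 7) = 7
E (Min): min(14, 7) = 7
Root (Max): max(12, 7) = 12

12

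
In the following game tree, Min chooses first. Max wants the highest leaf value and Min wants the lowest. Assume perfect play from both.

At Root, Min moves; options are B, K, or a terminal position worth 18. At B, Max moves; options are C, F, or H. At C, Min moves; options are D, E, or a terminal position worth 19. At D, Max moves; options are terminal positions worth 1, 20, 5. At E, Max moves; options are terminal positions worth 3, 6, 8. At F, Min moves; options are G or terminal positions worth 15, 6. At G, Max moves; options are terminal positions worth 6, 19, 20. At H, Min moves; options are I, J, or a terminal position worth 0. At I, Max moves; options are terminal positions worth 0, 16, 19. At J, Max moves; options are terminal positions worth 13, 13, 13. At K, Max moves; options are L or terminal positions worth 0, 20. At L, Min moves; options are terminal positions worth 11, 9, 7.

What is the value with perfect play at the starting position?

8

D (Max): max(1, 20, 5) = 20
E (Max): max(3, 6, 8) = 8
C (Min): min(20, 8, 19) = 8
G (Max): max(6, 19, 20) = 20
F (Min): min(20, 15, 6) = 6
I (Max): max(0, 16, 19) = 19
J (Max): max(13, 13, 13) = 13
H (Min): min(19, 13, 0) = 0
B (Max): max(8, 6, 0) = 8
L (Min): min(11, 9, 7) = 7
K (Max): max(7, 0, 20) = 20
Root (Min): min(8, 20, 18) = 8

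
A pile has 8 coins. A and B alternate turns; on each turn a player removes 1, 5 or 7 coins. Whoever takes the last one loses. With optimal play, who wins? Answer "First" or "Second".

First

i:   0  1  2  3  4  5  6  7  8
     W  L  W  L  W  L  W  L  W
Position 8 is W, so the first player wins.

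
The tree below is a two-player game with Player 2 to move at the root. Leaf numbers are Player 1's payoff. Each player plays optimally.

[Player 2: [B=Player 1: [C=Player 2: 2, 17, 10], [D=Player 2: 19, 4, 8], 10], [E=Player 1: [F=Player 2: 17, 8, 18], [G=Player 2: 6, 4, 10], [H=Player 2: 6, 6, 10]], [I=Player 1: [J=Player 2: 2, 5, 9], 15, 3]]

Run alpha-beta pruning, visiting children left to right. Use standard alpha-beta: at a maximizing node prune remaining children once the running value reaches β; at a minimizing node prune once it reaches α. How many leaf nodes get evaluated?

C [α=-∞,β=+∞]: v=2
D [α=2,β=+∞]: v=4
B [α=-∞,β=+∞]: v=10
F [α=-∞,β=10]: v=8
G [α=8,β=10]: v=6 after child 1 ≤ α → α-cutoff, skip 2
H [α=8,β=10]: v=6 after child 1 ≤ α → α-cutoff, skip 2
E [α=-∞,β=10]: v=8
J [α=-∞,β=8]: v=2
I [α=-∞,β=8]: v=15 after child 2 ≥ β → β-cutoff, skip 1
Root [α=-∞,β=+∞]: v=8
Leaves evaluated: 16 of 21.

16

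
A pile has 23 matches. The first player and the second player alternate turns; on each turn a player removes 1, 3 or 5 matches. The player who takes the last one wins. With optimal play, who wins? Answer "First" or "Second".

W/L table (W = player to move can force a win):
i:   0  1  2  3  4  5  6  7  8  9 10 11 12 13 14 15 16 17 18 19 20 21 22 23
     L  W  L  W  L  W  L  W  L  W  L  W  L  W  L  W  L  W  L  W  L  W  L  W
Position 23 is W, so the first player wins.

First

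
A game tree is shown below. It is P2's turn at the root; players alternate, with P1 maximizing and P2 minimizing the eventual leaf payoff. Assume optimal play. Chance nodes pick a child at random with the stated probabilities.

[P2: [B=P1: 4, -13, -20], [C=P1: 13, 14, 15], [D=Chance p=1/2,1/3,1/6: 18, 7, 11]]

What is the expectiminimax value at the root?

B (P1): max(4, -13, -20) = 4
C (P1): max(13, 14, 15) = 15
D (Chance): 1/2·18 + 1/3·7 + 1/6·11 = 13.17
Root (P2): min(4, 15, 13.17) = 4

4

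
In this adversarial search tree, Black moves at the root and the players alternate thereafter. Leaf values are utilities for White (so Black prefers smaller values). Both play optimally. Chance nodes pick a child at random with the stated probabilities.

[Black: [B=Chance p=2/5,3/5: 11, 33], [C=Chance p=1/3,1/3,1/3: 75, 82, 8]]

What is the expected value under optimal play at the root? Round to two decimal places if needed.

B (Chance): 2/5·11 + 3/5·33 = 24.2
C (Chance): 1/3·75 + 1/3·82 + 1/3·8 = 55
Root (Black): min(24.2, 55) = 24.2

24.2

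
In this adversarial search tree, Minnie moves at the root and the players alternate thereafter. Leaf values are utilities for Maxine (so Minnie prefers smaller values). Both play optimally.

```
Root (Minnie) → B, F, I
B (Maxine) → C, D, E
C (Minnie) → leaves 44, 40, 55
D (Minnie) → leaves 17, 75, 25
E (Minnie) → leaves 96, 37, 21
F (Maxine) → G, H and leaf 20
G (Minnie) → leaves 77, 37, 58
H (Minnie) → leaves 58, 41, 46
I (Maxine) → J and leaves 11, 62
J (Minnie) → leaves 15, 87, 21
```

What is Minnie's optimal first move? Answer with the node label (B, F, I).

B

C (Minnie): min(44, 40, 55) = 40
D (Minnie): min(17, 75, 25) = 17
E (Minnie): min(96, 37, 21) = 21
B (Maxine): max(40, 17, 21) = 40
G (Minnie): min(77, 37, 58) = 37
H (Minnie): min(58, 41, 46) = 41
F (Maxine): max(37, 41, 20) = 41
J (Minnie): min(15, 87, 21) = 15
I (Maxine): max(15, 11, 62) = 62
Root (Minnie): min(40, 41, 62) = 40
Minnie picks the child with the lowest value: B (value 40).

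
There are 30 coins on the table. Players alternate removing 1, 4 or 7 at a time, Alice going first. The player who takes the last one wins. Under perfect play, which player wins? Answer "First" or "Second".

First

Compute winning (W) and losing (L) positions by backward induction:
i:   0  1  2  3  4  5  6  7  8  9 10 11 12 13 14 15 16 17 18 19 20 21 22 23 24 25 26 27 28 29 30
     L  W  L  W  W  L  W  W  L  W  L  W  W  L  W  W  L  W  L  W  W  L  W  W  L  W  L  W  W  L  W
Position 30 is W, so the first player wins.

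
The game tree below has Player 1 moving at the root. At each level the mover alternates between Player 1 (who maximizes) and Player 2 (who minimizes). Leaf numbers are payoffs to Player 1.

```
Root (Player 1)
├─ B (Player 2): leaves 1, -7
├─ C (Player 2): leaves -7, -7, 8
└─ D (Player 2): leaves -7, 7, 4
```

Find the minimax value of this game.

B (Player 2): min(1, -7) = -7
C (Player 2): min(-7, -7, 8) = -7
D (Player 2): min(-7, 7, 4) = -7
Root (Player 1): max(-7, -7, -7) = -7

-7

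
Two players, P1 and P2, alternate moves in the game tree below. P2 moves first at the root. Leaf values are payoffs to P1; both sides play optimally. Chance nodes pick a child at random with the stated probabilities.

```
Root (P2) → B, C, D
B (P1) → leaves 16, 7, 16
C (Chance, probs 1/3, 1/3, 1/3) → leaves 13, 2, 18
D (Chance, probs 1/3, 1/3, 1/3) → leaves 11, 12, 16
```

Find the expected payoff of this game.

B (P1): max(16, 7, 16) = 16
C (Chance): 1/3·13 + 1/3·2 + 1/3·18 = 11
D (Chance): 1/3·11 + 1/3·12 + 1/3·16 = 13
Root (P2): min(16, 11, 13) = 11

11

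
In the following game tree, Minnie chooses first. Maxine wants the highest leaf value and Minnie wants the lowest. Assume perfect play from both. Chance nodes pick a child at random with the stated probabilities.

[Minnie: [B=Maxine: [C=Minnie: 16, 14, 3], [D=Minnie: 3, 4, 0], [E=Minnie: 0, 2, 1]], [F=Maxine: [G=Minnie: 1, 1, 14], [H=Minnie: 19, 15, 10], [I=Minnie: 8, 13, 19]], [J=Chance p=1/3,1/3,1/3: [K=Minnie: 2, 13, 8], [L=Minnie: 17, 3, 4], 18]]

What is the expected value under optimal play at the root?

C (Minnie): min(16, 14, 3) = 3
D (Minnie): min(3, 4, 0) = 0
E (Minnie): min(0, 2, 1) = 0
B (Maxine): max(3, 0, 0) = 3
G (Minnie): min(1, 1, 14) = 1
H (Minnie): min(19, 15, 10) = 10
I (Minnie): min(8, 13, 19) = 8
F (Maxine): max(1, 10, 8) = 10
K (Minnie): min(2, 13, 8) = 2
L (Minnie): min(17, 3, 4) = 3
J (Chance): 1/3·2 + 1/3·3 + 1/3·18 = 7.67
Root (Minnie): min(3, 10, 7.67) = 3

3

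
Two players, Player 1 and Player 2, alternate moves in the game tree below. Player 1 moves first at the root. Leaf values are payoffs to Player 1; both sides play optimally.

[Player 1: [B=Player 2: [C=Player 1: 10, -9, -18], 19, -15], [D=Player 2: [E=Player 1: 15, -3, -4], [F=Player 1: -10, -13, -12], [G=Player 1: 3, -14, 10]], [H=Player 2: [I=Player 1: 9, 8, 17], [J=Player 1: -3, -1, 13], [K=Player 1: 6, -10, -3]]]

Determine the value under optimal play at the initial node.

C (Player 1): max(10, -9, -18) = 10
B (Player 2): min(10, 19, -15) = -15
E (Player 1): max(15, -3, -4) = 15
F (Player 1): max(-10, -13, -12) = -10
G (Player 1): max(3, -14, 10) = 10
D (Player 2): min(15, -10, 10) = -10
I (Player 1): max(9, 8, 17) = 17
J (Player 1): max(-3, -1, 13) = 13
K (Player 1): max(6, -10, -3) = 6
H (Player 2): min(17, 13, 6) = 6
Root (Player 1): max(-15, -10, 6) = 6

6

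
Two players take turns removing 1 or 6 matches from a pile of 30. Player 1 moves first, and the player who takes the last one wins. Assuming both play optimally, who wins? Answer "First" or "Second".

Second

i:   0  1  2  3  4  5  6  7  8  9 10 11 12 13 14 15 16 17 18 19 20 21 22 23 24 25 26 27 28 29 30
     L  W  L  W  L  W  W  L  W  L  W  L  W  W  L  W  L  W  L  W  W  L  W  L  W  L  W  W  L  W  L
Position 30 is L, so the second player wins.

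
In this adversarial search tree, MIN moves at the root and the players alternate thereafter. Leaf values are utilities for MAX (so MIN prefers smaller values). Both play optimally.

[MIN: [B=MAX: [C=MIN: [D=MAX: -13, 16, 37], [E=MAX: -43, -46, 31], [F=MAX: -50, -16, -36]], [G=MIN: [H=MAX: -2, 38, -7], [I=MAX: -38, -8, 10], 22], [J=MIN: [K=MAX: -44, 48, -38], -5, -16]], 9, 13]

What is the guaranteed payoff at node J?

K: max(-44, 48, -38) = 48
J: min(48, -5, -16) = -16

-16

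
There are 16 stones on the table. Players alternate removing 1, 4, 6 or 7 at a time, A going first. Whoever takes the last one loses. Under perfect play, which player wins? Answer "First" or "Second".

Positions where the player to move wins (W) vs loses (L):
i:   0  1  2  3  4  5  6  7  8  9 10 11 12 13 14 15 16
     W  L  W  L  W  W  L  W  W  W  W  L  W  W  L  W  L
Position 16 is L, so the second player wins.

Second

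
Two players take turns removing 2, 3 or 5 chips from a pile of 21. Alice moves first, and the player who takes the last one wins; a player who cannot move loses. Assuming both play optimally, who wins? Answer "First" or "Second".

Compute winning (W) and losing (L) positions by backward induction:
i:   0  1  2  3  4  5  6  7  8  9 10 11 12 13 14 15 16 17 18 19 20 21
     L  L  W  W  W  W  W  L  L  W  W  W  W  W  L  L  W  W  W  W  W  L
Position 21 is L, so the second player wins.

Second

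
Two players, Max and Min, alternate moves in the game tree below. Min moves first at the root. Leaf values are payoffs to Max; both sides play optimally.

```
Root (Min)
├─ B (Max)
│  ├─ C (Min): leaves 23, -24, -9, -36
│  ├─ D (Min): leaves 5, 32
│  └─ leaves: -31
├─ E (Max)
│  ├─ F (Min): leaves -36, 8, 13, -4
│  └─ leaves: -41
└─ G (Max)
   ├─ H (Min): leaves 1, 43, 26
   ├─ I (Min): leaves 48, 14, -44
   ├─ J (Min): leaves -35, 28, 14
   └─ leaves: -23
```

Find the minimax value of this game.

-36

C (Min): min(23, -24, -9, -36) = -36
D (Min): min(5, 32) = 5
B (Max): max(-36, 5, -31) = 5
F (Min): min(-36, 8, 13, -4) = -36
E (Max): max(-36, -41) = -36
H (Min): min(1, 43, 26) = 1
I (Min): min(48, 14, -44) = -44
J (Min): min(-35, 28, 14) = -35
G (Max): max(1, -44, -35, -23) = 1
Root (Min): min(5, -36, 1) = -36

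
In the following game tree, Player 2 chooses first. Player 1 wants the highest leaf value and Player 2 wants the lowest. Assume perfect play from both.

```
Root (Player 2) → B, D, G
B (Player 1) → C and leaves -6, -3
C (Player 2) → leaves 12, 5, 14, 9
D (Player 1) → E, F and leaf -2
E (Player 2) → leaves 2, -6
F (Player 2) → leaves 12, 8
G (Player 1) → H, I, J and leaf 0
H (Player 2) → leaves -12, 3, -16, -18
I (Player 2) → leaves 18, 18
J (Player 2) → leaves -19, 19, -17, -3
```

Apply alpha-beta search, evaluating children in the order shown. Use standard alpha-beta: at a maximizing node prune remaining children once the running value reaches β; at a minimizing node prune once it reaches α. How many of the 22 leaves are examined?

16

C [α=-∞,β=+∞]: v=5
B [α=-∞,β=+∞]: v=5
E [α=-∞,β=5]: v=-6
F [α=-6,β=5]: v=8
D [α=-∞,β=5]: v=8 after child 2 ≥ β → β-cutoff, skip 1
H [α=-∞,β=5]: v=-18
I [α=-18,β=5]: v=18
G [α=-∞,β=5]: v=18 after child 2 ≥ β → β-cutoff, skip 2
Root [α=-∞,β=+∞]: v=5
Leaves evaluated: 16 of 22.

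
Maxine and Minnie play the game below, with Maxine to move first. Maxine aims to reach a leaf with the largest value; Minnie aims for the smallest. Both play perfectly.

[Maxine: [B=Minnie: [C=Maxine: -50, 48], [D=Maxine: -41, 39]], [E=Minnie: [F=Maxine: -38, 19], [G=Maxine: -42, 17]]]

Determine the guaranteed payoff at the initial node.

39

C (Maxine): max(-50, 48) = 48
D (Maxine): max(-41, 39) = 39
B (Minnie): min(48, 39) = 39
F (Maxine): max(-38, 19) = 19
G (Maxine): max(-42, 17) = 17
E (Minnie): min(19, 17) = 17
Root (Maxine): max(39, 17) = 39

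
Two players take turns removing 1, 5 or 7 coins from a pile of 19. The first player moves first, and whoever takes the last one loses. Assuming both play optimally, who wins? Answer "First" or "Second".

Second

i:   0  1  2  3  4  5  6  7  8  9 10 11 12 13 14 15 16 17 18 19
     W  L  W  L  W  L  W  L  W  L  W  L  W  L  W  L  W  L  W  L
Position 19 is L, so the second player wins.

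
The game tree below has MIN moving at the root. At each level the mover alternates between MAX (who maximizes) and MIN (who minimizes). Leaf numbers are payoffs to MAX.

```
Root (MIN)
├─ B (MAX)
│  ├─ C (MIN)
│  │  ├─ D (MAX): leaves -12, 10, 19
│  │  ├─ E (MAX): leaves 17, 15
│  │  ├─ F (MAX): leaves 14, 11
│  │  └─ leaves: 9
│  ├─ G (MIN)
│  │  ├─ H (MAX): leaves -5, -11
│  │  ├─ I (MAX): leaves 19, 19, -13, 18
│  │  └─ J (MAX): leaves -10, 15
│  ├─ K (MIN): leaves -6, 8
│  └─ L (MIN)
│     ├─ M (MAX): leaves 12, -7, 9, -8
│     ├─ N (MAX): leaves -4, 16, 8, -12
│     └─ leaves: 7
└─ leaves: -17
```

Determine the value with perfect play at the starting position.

-17

D (MAX): max(-12, 10, 19) = 19
E (MAX): max(17, 15) = 17
F (MAX): max(14, 11) = 14
C (MIN): min(19, 17, 14, 9) = 9
H (MAX): max(-5, -11) = -5
I (MAX): max(19, 19, -13, 18) = 19
J (MAX): max(-10, 15) = 15
G (MIN): min(-5, 19, 15) = -5
K (MIN): min(-6, 8) = -6
M (MAX): max(12, -7, 9, -8) = 12
N (MAX): max(-4, 16, 8, -12) = 16
L (MIN): min(12, 16, 7) = 7
B (MAX): max(9, -5, -6, 7) = 9
Root (MIN): min(9, -17) = -17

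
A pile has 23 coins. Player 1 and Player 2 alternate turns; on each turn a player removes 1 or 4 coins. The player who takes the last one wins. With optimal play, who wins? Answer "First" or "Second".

i:   0  1  2  3  4  5  6  7  8  9 10 11 12 13 14 15 16 17 18 19 20 21 22 23
     L  W  L  W  W  L  W  L  W  W  L  W  L  W  W  L  W  L  W  W  L  W  L  W
Position 23 is W, so the first player wins.

First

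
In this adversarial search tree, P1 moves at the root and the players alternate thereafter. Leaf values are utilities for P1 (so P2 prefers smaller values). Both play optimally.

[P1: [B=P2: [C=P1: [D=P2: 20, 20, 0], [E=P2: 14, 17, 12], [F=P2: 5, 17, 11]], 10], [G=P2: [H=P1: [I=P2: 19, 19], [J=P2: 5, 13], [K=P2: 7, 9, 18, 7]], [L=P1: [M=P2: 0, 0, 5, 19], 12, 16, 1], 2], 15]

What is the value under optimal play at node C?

12

D: min(20, 20, 0) = 0
E: min(14, 17, 12) = 12
F: min(5, 17, 11) = 5
C: max(0, 12, 5) = 12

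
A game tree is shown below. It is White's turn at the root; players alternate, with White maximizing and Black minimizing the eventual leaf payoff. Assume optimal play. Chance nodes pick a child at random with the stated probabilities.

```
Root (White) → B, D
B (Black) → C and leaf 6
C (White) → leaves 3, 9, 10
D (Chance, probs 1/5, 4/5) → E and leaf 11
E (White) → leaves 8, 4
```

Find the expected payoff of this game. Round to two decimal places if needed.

C (White): max(3, 9, 10) = 10
B (Black): min(10, 6) = 6
E (White): max(8, 4) = 8
D (Chance): 1/5·8 + 4/5·11 = 10.4
Root (White): max(6, 10.4) = 10.4

10.4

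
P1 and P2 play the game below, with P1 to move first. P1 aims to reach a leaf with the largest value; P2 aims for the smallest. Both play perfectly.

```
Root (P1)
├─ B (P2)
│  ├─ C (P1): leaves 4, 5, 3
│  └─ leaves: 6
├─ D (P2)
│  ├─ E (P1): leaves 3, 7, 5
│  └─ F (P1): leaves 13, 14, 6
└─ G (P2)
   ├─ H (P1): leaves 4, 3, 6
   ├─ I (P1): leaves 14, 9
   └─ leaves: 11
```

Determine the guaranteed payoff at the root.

C (P1): max(4, 5, 3) = 5
B (P2): min(5, 6) = 5
E (P1): max(3, 7, 5) = 7
F (P1): max(13, 14, 6) = 14
D (P2): min(7, 14) = 7
H (P1): max(4, 3, 6) = 6
I (P1): max(14, 9) = 14
G (P2): min(6, 14, 11) = 6
Root (P1): max(5, 7, 6) = 7

7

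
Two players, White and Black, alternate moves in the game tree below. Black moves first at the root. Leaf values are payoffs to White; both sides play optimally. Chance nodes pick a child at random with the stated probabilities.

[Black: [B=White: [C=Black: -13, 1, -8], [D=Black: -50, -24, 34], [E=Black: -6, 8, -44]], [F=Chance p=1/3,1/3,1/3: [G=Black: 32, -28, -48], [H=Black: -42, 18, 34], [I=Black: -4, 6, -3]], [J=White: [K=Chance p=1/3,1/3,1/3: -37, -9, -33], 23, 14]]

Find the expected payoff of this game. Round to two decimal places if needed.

C (Black): min(-13, 1, -8) = -13
D (Black): min(-50, -24, 34) = -50
E (Black): min(-6, 8, -44) = -44
B (White): max(-13, -50, -44) = -13
G (Black): min(32, -28, -48) = -48
H (Black): min(-42, 18, 34) = -42
I (Black): min(-4, 6, -3) = -4
F (Chance): 1/3·-48 + 1/3·-42 + 1/3·-4 = -31.33
K (Chance): 1/3·-37 + 1/3·-9 + 1/3·-33 = -26.33
J (White): max(-26.33, 23, 14) = 23
Root (Black): min(-13, -31.33, 23) = -31.33

-31.33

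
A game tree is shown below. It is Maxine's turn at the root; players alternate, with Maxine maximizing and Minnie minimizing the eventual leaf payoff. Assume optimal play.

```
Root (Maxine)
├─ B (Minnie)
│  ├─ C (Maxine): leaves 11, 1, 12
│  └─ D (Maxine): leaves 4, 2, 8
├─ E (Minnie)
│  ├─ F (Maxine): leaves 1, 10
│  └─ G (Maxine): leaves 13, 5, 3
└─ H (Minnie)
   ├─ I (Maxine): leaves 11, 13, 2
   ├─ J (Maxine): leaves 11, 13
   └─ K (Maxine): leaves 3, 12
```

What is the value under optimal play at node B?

C: max(11, 1, 12) = 12
D: max(4, 2, 8) = 8
B: min(12, 8) = 8

8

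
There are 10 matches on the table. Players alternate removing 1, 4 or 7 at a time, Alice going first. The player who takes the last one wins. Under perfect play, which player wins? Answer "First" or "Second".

Second

Mark each pile size as W (mover wins) or L (mover loses):
i:   0  1  2  3  4  5  6  7  8  9 10
     L  W  L  W  W  L  W  W  L  W  L
Position 10 is L, so the second player wins.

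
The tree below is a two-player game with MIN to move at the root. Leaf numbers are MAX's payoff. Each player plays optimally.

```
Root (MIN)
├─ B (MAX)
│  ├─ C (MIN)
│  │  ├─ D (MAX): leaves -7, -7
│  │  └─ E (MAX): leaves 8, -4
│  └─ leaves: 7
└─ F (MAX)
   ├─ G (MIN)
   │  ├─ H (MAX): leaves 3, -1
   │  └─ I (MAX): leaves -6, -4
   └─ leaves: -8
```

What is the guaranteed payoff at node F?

-4

H: max(3, -1) = 3
I: max(-6, -4) = -4
G: min(3, -4) = -4
F: max(-4, -8) = -4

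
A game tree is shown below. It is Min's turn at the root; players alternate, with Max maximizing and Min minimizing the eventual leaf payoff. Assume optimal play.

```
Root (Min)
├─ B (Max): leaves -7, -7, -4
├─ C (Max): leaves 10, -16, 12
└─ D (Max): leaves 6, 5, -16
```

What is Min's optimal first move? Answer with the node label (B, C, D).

B (Max): max(-7, -7, -4) = -4
C (Max): max(10, -16, 12) = 12
D (Max): max(6, 5, -16) = 6
Root (Min): min(-4, 12, 6) = -4
Min picks the child with the lowest value: B (value -4).

B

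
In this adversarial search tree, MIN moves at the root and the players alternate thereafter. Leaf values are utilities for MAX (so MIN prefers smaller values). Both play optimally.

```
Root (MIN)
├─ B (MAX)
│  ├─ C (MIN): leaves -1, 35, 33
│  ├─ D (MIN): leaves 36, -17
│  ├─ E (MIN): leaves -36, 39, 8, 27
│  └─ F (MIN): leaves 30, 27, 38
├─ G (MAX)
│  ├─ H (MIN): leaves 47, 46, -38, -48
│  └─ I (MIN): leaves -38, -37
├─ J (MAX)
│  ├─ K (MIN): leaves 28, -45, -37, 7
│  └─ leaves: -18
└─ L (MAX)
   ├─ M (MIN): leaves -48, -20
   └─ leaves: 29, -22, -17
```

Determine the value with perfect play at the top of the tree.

-38

C (MIN): min(-1, 35, 33) = -1
D (MIN): min(36, -17) = -17
E (MIN): min(-36, 39, 8, 27) = -36
F (MIN): min(30, 27, 38) = 27
B (MAX): max(-1, -17, -36, 27) = 27
H (MIN): min(47, 46, -38, -48) = -48
I (MIN): min(-38, -37) = -38
G (MAX): max(-48, -38) = -38
K (MIN): min(28, -45, -37, 7) = -45
J (MAX): max(-45, -18) = -18
M (MIN): min(-48, -20) = -48
L (MAX): max(-48, 29, -22, -17) = 29
Root (MIN): min(27, -38, -18, 29) = -38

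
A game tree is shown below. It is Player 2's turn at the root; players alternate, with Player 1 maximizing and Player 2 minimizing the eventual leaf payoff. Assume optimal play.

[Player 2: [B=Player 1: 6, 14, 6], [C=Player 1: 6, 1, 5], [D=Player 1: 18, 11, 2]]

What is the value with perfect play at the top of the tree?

B (Player 1): max(6, 14, 6) = 14
C (Player 1): max(6, 1, 5) = 6
D (Player 1): max(18, 11, 2) = 18
Root (Player 2): min(14, 6, 18) = 6

6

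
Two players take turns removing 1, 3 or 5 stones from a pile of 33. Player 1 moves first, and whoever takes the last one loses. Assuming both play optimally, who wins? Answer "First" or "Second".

Second

i:   0  1  2  3  4  5  6  7  8  9 10 11 12 13 14 15 16 17 18 19 20 21 22 23 24 25 26 27 28 29 30 31 32 33
     W  L  W  L  W  L  W  L  W  L  W  L  W  L  W  L  W  L  W  L  W  L  W  L  W  L  W  L  W  L  W  L  W  L
Position 33 is L, so the second player wins.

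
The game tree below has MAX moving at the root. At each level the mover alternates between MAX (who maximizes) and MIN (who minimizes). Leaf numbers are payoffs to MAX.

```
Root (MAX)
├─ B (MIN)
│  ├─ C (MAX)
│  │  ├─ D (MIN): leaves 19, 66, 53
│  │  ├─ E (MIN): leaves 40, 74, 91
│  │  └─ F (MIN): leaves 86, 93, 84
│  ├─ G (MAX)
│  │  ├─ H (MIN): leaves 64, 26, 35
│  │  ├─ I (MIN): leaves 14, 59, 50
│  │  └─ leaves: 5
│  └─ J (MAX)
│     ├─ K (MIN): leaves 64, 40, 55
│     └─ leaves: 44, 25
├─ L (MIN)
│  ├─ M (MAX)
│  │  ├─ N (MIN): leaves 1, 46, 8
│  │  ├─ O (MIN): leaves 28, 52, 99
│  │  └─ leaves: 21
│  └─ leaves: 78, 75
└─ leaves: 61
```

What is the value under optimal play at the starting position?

D (MIN): min(19, 66, 53) = 19
E (MIN): min(40, 74, 91) = 40
F (MIN): min(86, 93, 84) = 84
C (MAX): max(19, 40, 84) = 84
H (MIN): min(64, 26, 35) = 26
I (MIN): min(14, 59, 50) = 14
G (MAX): max(26, 14, 5) = 26
K (MIN): min(64, 40, 55) = 40
J (MAX): max(40, 44, 25) = 44
B (MIN): min(84, 26, 44) = 26
N (MIN): min(1, 46, 8) = 1
O (MIN): min(28, 52, 99) = 28
M (MAX): max(1, 28, 21) = 28
L (MIN): min(28, 78, 75) = 28
Root (MAX): max(26, 28, 61) = 61

61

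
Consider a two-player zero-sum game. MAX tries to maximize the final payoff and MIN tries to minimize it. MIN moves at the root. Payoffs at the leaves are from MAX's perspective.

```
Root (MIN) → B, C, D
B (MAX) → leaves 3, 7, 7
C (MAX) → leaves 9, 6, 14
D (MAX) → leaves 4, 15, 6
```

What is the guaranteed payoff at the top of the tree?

B (MAX): max(3, 7, 7) = 7
C (MAX): max(9, 6, 14) = 14
D (MAX): max(4, 15, 6) = 15
Root (MIN): min(7, 14, 15) = 7

7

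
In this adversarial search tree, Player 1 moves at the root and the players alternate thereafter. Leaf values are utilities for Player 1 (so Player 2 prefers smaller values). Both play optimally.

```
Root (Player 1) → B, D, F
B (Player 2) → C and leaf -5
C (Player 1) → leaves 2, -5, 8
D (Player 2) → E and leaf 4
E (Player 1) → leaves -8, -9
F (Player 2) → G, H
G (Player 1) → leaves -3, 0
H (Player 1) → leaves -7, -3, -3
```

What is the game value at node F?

-3

G: max(-3, 0) = 0
H: max(-7, -3, -3) = -3
F: min(0, -3) = -3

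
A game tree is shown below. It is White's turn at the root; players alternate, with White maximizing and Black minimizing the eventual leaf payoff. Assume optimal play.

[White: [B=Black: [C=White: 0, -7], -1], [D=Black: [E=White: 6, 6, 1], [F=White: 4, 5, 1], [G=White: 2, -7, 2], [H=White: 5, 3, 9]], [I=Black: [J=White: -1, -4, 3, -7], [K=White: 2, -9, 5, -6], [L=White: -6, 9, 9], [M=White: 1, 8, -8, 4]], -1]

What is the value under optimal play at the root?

C (White): max(0, -7) = 0
B (Black): min(0, -1) = -1
E (White): max(6, 6, 1) = 6
F (White): max(4, 5, 1) = 5
G (White): max(2, -7, 2) = 2
H (White): max(5, 3, 9) = 9
D (Black): min(6, 5, 2, 9) = 2
J (White): max(-1, -4, 3, -7) = 3
K (White): max(2, -9, 5, -6) = 5
L (White): max(-6, 9, 9) = 9
M (White): max(1, 8, -8, 4) = 8
I (Black): min(3, 5, 9, 8) = 3
Root (White): max(-1, 2, 3, -1) = 3

3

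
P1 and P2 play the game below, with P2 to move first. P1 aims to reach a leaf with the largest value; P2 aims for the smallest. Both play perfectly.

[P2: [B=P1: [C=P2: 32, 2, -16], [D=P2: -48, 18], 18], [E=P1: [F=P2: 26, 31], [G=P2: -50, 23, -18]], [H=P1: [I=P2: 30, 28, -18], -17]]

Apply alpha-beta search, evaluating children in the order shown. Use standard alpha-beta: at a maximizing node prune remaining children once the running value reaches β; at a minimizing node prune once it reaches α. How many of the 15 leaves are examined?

C [α=-∞,β=+∞]: v=-16
D [α=-16,β=+∞]: v=-48 after child 1 ≤ α → α-cutoff, skip 1
B [α=-∞,β=+∞]: v=18
F [α=-∞,β=18]: v=26
E [α=-∞,β=18]: v=26 after child 1 ≥ β → β-cutoff, skip 1
I [α=-∞,β=18]: v=-18
H [α=-∞,β=18]: v=-17
Root [α=-∞,β=+∞]: v=-17
Leaves evaluated: 11 of 15.

11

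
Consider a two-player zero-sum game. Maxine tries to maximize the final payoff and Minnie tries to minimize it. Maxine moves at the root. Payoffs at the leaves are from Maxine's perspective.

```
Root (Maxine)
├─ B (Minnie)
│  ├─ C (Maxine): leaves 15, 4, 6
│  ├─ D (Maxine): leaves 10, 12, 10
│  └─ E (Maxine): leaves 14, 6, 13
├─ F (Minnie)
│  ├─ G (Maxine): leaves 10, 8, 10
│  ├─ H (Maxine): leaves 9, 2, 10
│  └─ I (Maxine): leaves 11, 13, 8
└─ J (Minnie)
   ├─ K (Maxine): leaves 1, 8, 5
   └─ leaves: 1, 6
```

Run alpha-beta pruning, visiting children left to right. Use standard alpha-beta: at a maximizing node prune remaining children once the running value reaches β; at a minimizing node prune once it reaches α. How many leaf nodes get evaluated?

13

C [α=-∞,β=+∞]: v=15
D [α=-∞,β=15]: v=12
E [α=-∞,β=12]: v=14 after child 1 ≥ β → β-cutoff, skip 2
B [α=-∞,β=+∞]: v=12
G [α=12,β=+∞]: v=10
F [α=12,β=+∞]: v=10 after child 1 ≤ α → α-cutoff, skip 2
K [α=12,β=+∞]: v=8
J [α=12,β=+∞]: v=8 after child 1 ≤ α → α-cutoff, skip 2
Root [α=-∞,β=+∞]: v=12
Leaves evaluated: 13 of 23.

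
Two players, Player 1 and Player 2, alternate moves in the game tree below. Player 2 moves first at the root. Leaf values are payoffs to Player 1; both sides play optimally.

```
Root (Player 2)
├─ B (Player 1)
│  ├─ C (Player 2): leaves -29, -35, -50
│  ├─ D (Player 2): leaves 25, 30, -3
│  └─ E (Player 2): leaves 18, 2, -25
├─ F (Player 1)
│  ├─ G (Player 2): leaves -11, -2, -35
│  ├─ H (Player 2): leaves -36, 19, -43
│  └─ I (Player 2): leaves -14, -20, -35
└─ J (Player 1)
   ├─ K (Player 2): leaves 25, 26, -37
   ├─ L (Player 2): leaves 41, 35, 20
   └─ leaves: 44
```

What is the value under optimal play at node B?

C: min(-29, -35, -50) = -50
D: min(25, 30, -3) = -3
E: min(18, 2, -25) = -25
B: max(-50, -3, -25) = -3

-3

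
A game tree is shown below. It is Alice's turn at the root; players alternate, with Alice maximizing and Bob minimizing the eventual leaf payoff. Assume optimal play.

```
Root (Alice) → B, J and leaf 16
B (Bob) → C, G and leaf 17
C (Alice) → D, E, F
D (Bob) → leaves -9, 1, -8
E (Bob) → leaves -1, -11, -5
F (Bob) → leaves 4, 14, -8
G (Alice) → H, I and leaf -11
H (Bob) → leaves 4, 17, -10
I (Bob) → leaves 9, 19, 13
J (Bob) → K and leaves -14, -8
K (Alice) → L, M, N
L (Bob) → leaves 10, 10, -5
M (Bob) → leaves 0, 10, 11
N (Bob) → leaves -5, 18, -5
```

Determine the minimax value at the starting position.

D (Bob): min(-9, 1, -8) = -9
E (Bob): min(-1, -11, -5) = -11
F (Bob): min(4, 14, -8) = -8
C (Alice): max(-9, -11, -8) = -8
H (Bob): min(4, 17, -10) = -10
I (Bob): min(9, 19, 13) = 9
G (Alice): max(-10, 9, -11) = 9
B (Bob): min(-8, 9, 17) = -8
L (Bob): min(10, 10, -5) = -5
M (Bob): min(0, 10, 11) = 0
N (Bob): min(-5, 18, -5) = -5
K (Alice): max(-5, 0, -5) = 0
J (Bob): min(0, -14, -8) = -14
Root (Alice): max(-8, -14, 16) = 16

16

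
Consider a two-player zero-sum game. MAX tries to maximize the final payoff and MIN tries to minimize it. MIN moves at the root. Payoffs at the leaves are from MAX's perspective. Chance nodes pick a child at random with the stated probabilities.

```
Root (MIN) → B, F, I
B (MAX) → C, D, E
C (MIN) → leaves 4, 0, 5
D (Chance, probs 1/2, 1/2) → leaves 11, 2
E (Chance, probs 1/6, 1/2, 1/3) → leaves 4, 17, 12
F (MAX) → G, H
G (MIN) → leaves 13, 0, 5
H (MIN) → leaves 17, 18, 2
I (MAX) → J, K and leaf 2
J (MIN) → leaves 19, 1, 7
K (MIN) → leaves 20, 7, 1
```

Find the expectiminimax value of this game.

2

C (MIN): min(4, 0, 5) = 0
D (Chance): 1/2·11 + 1/2·2 = 6.5
E (Chance): 1/6·4 + 1/2·17 + 1/3·12 = 13.17
B (MAX): max(0, 6.5, 13.17) = 13.17
G (MIN): min(13, 0, 5) = 0
H (MIN): min(17, 18, 2) = 2
F (MAX): max(0, 2) = 2
J (MIN): min(19, 1, 7) = 1
K (MIN): min(20, 7, 1) = 1
I (MAX): max(1, 1, 2) = 2
Root (MIN): min(13.17, 2, 2) = 2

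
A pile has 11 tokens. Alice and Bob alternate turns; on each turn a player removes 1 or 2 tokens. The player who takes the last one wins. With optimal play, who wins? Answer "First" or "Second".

First

Positions where the player to move wins (W) vs loses (L):
i:   0  1  2  3  4  5  6  7  8  9 10 11
     L  W  W  L  W  W  L  W  W  L  W  W
Position 11 is W, so the first player wins.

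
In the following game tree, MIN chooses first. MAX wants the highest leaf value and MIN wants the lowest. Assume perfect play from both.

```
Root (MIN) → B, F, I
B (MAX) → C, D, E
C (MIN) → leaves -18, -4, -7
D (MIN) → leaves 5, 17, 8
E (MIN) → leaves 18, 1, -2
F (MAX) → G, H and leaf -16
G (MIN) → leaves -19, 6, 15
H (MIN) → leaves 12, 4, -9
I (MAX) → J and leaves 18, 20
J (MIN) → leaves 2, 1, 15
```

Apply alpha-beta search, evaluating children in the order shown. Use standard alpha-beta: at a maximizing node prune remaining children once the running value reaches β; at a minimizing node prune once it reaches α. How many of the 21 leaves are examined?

C [α=-∞,β=+∞]: v=-18
D [α=-18,β=+∞]: v=5
E [α=5,β=+∞]: v=1 after child 2 ≤ α → α-cutoff, skip 1
B [α=-∞,β=+∞]: v=5
G [α=-∞,β=5]: v=-19
H [α=-19,β=5]: v=-9
F [α=-∞,β=5]: v=-9
J [α=-∞,β=-9]: v=1
I [α=-∞,β=-9]: v=1 after child 1 ≥ β → β-cutoff, skip 2
Root [α=-∞,β=+∞]: v=-9
Leaves evaluated: 18 of 21.

18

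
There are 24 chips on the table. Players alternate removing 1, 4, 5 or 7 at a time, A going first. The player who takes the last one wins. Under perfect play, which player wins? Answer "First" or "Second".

Second

Compute winning (W) and losing (L) positions by backward induction:
i:   0  1  2  3  4  5  6  7  8  9 10 11 12 13 14 15 16 17 18 19 20 21 22 23 24
     L  W  L  W  W  W  W  W  L  W  L  W  W  W  W  W  L  W  L  W  W  W  W  W  L
Position 24 is L, so the second player wins.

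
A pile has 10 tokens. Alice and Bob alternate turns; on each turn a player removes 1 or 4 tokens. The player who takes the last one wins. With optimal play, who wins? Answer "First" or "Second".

Second

i:   0  1  2  3  4  5  6  7  8  9 10
     L  W  L  W  W  L  W  L  W  W  L
Position 10 is L, so the second player wins.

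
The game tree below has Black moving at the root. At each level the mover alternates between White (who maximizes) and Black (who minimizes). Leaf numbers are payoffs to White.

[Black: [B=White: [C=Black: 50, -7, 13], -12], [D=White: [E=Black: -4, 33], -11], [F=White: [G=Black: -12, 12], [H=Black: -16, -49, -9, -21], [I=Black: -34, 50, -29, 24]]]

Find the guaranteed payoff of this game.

-12

C (Black): min(50, -7, 13) = -7
B (White): max(-7, -12) = -7
E (Black): min(-4, 33) = -4
D (White): max(-4, -11) = -4
G (Black): min(-12, 12) = -12
H (Black): min(-16, -49, -9, -21) = -49
I (Black): min(-34, 50, -29, 24) = -34
F (White): max(-12, -49, -34) = -12
Root (Black): min(-7, -4, -12) = -12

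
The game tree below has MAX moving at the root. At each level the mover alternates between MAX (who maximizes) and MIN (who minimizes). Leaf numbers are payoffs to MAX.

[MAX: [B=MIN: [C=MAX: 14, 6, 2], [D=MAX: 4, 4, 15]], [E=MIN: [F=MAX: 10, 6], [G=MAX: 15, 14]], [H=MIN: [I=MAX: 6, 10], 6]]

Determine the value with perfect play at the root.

14

C (MAX): max(14, 6, 2) = 14
D (MAX): max(4, 4, 15) = 15
B (MIN): min(14, 15) = 14
F (MAX): max(10, 6) = 10
G (MAX): max(15, 14) = 15
E (MIN): min(10, 15) = 10
I (MAX): max(6, 10) = 10
H (MIN): min(10, 6) = 6
Root (MAX): max(14, 10, 6) = 14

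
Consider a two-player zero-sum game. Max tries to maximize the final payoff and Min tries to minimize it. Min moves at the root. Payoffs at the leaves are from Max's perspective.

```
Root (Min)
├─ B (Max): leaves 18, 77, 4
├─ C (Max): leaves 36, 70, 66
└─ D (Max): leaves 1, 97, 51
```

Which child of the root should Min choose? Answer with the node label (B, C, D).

C

B (Max): max(18, 77, 4) = 77
C (Max): max(36, 70, 66) = 70
D (Max): max(1, 97, 51) = 97
Root (Min): min(77, 70, 97) = 70
Min picks the child with the lowest value: C (value 70).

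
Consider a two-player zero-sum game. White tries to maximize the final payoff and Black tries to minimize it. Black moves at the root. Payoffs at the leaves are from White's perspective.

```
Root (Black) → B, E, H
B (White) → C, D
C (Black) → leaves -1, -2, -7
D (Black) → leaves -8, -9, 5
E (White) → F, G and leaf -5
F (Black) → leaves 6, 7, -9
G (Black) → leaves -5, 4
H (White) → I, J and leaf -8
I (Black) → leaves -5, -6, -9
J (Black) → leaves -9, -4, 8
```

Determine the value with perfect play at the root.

C (Black): min(-1, -2, -7) = -7
D (Black): min(-8, -9, 5) = -9
B (White): max(-7, -9) = -7
F (Black): min(6, 7, -9) = -9
G (Black): min(-5, 4) = -5
E (White): max(-9, -5, -5) = -5
I (Black): min(-5, -6, -9) = -9
J (Black): min(-9, -4, 8) = -9
H (White): max(-9, -9, -8) = -8
Root (Black): min(-7, -5, -8) = -8

-8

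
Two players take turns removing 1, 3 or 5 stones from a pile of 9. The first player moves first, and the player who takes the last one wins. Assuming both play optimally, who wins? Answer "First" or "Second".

First

W/L table (W = player to move can force a win):
i:   0  1  2  3  4  5  6  7  8  9
     L  W  L  W  L  W  L  W  L  W
Position 9 is W, so the first player wins.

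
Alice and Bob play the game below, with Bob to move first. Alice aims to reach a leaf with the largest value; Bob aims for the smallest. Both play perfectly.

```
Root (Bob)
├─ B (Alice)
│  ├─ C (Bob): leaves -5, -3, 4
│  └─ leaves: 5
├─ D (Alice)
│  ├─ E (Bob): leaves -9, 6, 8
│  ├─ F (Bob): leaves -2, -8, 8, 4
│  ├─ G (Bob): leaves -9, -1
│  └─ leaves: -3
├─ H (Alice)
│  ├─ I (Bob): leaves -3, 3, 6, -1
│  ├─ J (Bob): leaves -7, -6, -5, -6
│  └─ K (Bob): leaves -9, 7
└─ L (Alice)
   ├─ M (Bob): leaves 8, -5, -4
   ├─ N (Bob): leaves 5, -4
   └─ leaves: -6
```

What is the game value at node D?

-3

E: min(-9, 6, 8) = -9
F: min(-2, -8, 8, 4) = -8
G: min(-9, -1) = -9
D: max(-9, -8, -9, -3) = -3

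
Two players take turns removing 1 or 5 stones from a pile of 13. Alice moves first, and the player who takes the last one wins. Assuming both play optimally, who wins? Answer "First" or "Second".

Compute winning (W) and losing (L) positions by backward induction:
i:   0  1  2  3  4  5  6  7  8  9 10 11 12 13
     L  W  L  W  L  W  L  W  L  W  L  W  L  W
Position 13 is W, so the first player wins.

First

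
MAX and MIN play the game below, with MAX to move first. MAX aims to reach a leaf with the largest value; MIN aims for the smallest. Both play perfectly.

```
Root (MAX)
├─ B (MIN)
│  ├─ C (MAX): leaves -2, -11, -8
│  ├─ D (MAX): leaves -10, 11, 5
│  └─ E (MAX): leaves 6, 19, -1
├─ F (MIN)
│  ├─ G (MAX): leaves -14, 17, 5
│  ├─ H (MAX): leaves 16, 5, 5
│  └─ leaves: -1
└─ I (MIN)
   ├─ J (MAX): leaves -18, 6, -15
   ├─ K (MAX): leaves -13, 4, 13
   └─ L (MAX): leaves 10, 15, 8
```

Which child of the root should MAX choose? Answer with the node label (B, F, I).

C (MAX): max(-2, -11, -8) = -2
D (MAX): max(-10, 11, 5) = 11
E (MAX): max(6, 19, -1) = 19
B (MIN): min(-2, 11, 19) = -2
G (MAX): max(-14, 17, 5) = 17
H (MAX): max(16, 5, 5) = 16
F (MIN): min(17, 16, -1) = -1
J (MAX): max(-18, 6, -15) = 6
K (MAX): max(-13, 4, 13) = 13
L (MAX): max(10, 15, 8) = 15
I (MIN): min(6, 13, 15) = 6
Root (MAX): max(-2, -1, 6) = 6
MAX picks the child with the highest value: I (value 6).

I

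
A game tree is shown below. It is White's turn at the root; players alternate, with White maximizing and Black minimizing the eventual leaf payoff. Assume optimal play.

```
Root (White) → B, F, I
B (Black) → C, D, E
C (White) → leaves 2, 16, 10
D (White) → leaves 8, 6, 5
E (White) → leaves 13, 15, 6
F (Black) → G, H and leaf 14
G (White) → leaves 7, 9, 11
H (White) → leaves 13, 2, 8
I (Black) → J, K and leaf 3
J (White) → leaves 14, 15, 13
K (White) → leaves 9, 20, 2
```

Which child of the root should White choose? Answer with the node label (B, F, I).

C (White): max(2, 16, 10) = 16
D (White): max(8, 6, 5) = 8
E (White): max(13, 15, 6) = 15
B (Black): min(16, 8, 15) = 8
G (White): max(7, 9, 11) = 11
H (White): max(13, 2, 8) = 13
F (Black): min(11, 13, 14) = 11
J (White): max(14, 15, 13) = 15
K (White): max(9, 20, 2) = 20
I (Black): min(15, 20, 3) = 3
Root (White): max(8, 11, 3) = 11
White picks the child with the highest value: F (value 11).

F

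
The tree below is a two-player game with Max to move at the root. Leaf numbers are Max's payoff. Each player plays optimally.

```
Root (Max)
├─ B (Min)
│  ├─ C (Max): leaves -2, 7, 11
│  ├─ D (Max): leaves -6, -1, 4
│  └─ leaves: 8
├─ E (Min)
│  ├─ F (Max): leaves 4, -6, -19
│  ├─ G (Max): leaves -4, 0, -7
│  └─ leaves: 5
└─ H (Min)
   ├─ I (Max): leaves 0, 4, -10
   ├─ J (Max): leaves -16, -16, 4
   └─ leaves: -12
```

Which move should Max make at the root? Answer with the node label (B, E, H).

C (Max): max(-2, 7, 11) = 11
D (Max): max(-6, -1, 4) = 4
B (Min): min(11, 4, 8) = 4
F (Max): max(4, -6, -19) = 4
G (Max): max(-4, 0, -7) = 0
E (Min): min(4, 0, 5) = 0
I (Max): max(0, 4, -10) = 4
J (Max): max(-16, -16, 4) = 4
H (Min): min(4, 4, -12) = -12
Root (Max): max(4, 0, -12) = 4
Max picks the child with the highest value: B (value 4).

B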